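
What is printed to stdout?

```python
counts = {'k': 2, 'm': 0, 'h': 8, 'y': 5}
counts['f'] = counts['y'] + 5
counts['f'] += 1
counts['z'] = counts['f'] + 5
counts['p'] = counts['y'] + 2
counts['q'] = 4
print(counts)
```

counts['f'] = counts['y']+5 = 10 → {'k': 2, 'm': 0, 'h': 8, 'y': 5, 'f': 10}
counts['f'] = 10+1 = 11 → {'k': 2, 'm': 0, 'h': 8, 'y': 5, 'f': 11}
counts['z'] = counts['f']+5 = 16 → {'k': 2, 'm': 0, 'h': 8, 'y': 5, 'f': 11, 'z': 16}
counts['p'] = counts['y']+2 = 7 → {'k': 2, 'm': 0, 'h': 8, 'y': 5, 'f': 11, 'z': 16, 'p': 7}
counts['q'] = 4 → {'k': 2, 'm': 0, 'h': 8, 'y': 5, 'f': 11, 'z': 16, 'p': 7, 'q': 4}

{'k': 2, 'm': 0, 'h': 8, 'y': 5, 'f': 11, 'z': 16, 'p': 7, 'q': 4}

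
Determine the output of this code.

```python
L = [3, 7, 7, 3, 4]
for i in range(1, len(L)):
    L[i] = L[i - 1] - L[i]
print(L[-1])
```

-18

i=1: L[1] = 3-7 = -4 → [3, -4, 7, 3, 4]
i=2: L[2] = (-4)-7 = -11 → [3, -4, -11, 3, 4]
i=3: L[3] = (-11)-3 = -14 → [3, -4, -11, -14, 4]
i=4: L[4] = (-14)-4 = -18 → [3, -4, -11, -14, -18]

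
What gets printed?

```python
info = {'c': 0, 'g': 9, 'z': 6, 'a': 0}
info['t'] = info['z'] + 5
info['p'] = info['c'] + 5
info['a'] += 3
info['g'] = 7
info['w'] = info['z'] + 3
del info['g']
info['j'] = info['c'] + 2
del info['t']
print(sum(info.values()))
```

25

info['t'] = info['z']+5 = 11 → {'c': 0, 'g': 9, 'z': 6, 'a': 0, 't': 11}
info['p'] = info['c']+5 = 5 → {'c': 0, 'g': 9, 'z': 6, 'a': 0, 't': 11, 'p': 5}
info['a'] = 0+3 = 3 → {'c': 0, 'g': 9, 'z': 6, 'a': 3, 't': 11, 'p': 5}
info['g'] = 7 → {'c': 0, 'g': 7, 'z': 6, 'a': 3, 't': 11, 'p': 5}
info['w'] = info['z']+3 = 9 → {'c': 0, 'g': 7, 'z': 6, 'a': 3, 't': 11, 'p': 5, 'w': 9}
del 'g' → {'c': 0, 'z': 6, 'a': 3, 't': 11, 'p': 5, 'w': 9}
info['j'] = info['c']+2 = 2 → {'c': 0, 'z': 6, 'a': 3, 't': 11, 'p': 5, 'w': 9, 'j': 2}
del 't' → {'c': 0, 'z': 6, 'a': 3, 'p': 5, 'w': 9, 'j': 2}
sum of values = 25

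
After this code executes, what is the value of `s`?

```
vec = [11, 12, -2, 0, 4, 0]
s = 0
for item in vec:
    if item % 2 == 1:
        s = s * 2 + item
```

11

item=11: odd, s = 0*2+11 = 11
item=12: not odd
item=-2: not odd
item=0: not odd
item=4: not odd
item=0: not odd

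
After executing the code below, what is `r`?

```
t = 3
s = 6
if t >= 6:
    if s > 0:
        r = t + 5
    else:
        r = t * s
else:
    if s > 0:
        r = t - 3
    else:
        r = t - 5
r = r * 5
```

t=3, s=6
t >= 6 is False; s > 0 is True
→ r = t - 3 = 0
r = 0*5 = 0

0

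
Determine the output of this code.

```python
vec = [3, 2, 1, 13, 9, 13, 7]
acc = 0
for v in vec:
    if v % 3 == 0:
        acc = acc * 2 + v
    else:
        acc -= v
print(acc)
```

v=3: %3==0, acc = 0*2+3 = 3
v=2: not %3==0, acc = 3-2 = 1
v=1: not %3==0, acc = 1-1 = 0
v=13: not %3==0, acc = 0-13 = -13
v=9: %3==0, acc = (-13)*2+9 = -17
v=13: not %3==0, acc = (-17)-13 = -30
v=7: not %3==0, acc = (-30)-7 = -37

-37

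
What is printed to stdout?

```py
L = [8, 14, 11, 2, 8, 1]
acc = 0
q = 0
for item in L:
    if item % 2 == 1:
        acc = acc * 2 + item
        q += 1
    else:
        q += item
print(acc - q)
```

-11

item=8: not odd; q=8
item=14: not odd; q=22
item=11: odd, acc = 0*2+11 = 11; q=23
item=2: not odd; q=25
item=8: not odd; q=33
item=1: odd, acc = 11*2+1 = 23; q=34
acc-q = 23-34 = -11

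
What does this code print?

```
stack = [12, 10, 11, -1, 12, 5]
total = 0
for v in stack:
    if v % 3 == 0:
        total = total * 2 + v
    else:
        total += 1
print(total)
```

43

v=12: %3==0, total = 0*2+12 = 12
v=10: not %3==0, total = 12+1 = 13
v=11: not %3==0, total = 13+1 = 14
v=-1: not %3==0, total = 14+1 = 15
v=12: %3==0, total = 15*2+12 = 42
v=5: not %3==0, total = 42+1 = 43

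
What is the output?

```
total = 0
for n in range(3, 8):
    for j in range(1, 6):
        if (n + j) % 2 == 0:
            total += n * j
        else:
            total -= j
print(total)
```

n=3,j=1: even sum, total = 0+3 = 3
n=3,j=2: odd sum, total = 3-2 = 1
n=3,j=3: even sum, total = 1+9 = 10
n=3,j=4: odd sum, total = 10-4 = 6
n=3,j=5: even sum, total = 6+15 = 21
n=4,j=1: odd sum, total = 21-1 = 20
n=4,j=2: even sum, total = 20+8 = 28
n=4,j=3: odd sum, total = 28-3 = 25
n=4,j=4: even sum, total = 25+16 = 41
n=4,j=5: odd sum, total = 41-5 = 36
n=5,j=1: even sum, total = 36+5 = 41
n=5,j=2: odd sum, total = 41-2 = 39
n=5,j=3: even sum, total = 39+15 = 54
n=5,j=4: odd sum, total = 54-4 = 50
n=5,j=5: even sum, total = 50+25 = 75
n=6,j=1: odd sum, total = 75-1 = 74
n=6,j=2: even sum, total = 74+12 = 86
n=6,j=3: odd sum, total = 86-3 = 83
n=6,j=4: even sum, total = 83+24 = 107
n=6,j=5: odd sum, total = 107-5 = 102
n=7,j=1: even sum, total = 102+7 = 109
n=7,j=2: odd sum, total = 109-2 = 107
n=7,j=3: even sum, total = 107+21 = 128
n=7,j=4: odd sum, total = 128-4 = 124
n=7,j=5: even sum, total = 124+35 = 159

159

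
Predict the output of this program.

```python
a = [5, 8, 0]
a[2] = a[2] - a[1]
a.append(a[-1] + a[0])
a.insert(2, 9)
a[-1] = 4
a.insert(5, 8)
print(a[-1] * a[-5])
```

a[2] = a[2]-a[1] = 0-8 = -8 → [5, 8, -8]
append a[-1]+a[0] = (-8)+5 = -3 → [5, 8, -8, -3]
insert 9 at 2 → [5, 8, 9, -8, -3]
a[-1] = 4 → [5, 8, 9, -8, 4]
insert 8 at 5 → [5, 8, 9, -8, 4, 8]
a[-1]*a[-5] = 8*8 = 64

64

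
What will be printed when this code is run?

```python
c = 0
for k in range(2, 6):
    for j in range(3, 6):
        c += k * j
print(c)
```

k=2,j=3: c = 0+6 = 6
k=2,j=4: c = 6+8 = 14
k=2,j=5: c = 14+10 = 24
k=3,j=3: c = 24+9 = 33
k=3,j=4: c = 33+12 = 45
k=3,j=5: c = 45+15 = 60
k=4,j=3: c = 60+12 = 72
k=4,j=4: c = 72+16 = 88
k=4,j=5: c = 88+20 = 108
k=5,j=3: c = 108+15 = 123
k=5,j=4: c = 123+20 = 143
k=5,j=5: c = 143+25 = 168

168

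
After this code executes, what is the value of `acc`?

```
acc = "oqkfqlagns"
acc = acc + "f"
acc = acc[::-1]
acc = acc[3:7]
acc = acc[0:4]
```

'galq'

+ 'f' → 'oqkfqlagnsf'
reverse → 'fsngalqfkqo'
slice [3:7] → 'galq'
slice [0:4] → 'galq'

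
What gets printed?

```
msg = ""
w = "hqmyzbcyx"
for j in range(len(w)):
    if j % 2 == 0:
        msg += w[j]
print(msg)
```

j=0: add 'h' → 'h'
j=1: skip
j=2: add 'm' → 'hm'
j=3: skip
j=4: add 'z' → 'hmz'
j=5: skip
j=6: add 'c' → 'hmzc'
j=7: skip
j=8: add 'x' → 'hmzcx'

hmzcx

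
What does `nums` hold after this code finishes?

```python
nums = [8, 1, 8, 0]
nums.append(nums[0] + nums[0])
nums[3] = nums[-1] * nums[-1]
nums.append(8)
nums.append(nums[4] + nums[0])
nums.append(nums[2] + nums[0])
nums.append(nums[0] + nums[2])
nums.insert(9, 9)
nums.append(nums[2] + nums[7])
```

append nums[0]+nums[0] = 8+8 = 16 → [8, 1, 8, 0, 16]
nums[3] = nums[-1]*nums[-1] = 16*16 = 256 → [8, 1, 8, 256, 16]
append 8 → [8, 1, 8, 256, 16, 8]
append nums[4]+nums[0] = 16+8 = 24 → [8, 1, 8, 256, 16, 8, 24]
append nums[2]+nums[0] = 8+8 = 16 → [8, 1, 8, 256, 16, 8, 24, 16]
append nums[0]+nums[2] = 8+8 = 16 → [8, 1, 8, 256, 16, 8, 24, 16, 16]
insert 9 at 9 → [8, 1, 8, 256, 16, 8, 24, 16, 16, 9]
append nums[2]+nums[7] = 8+16 = 24 → [8, 1, 8, 256, 16, 8, 24, 16, 16, 9, 24]

[8, 1, 8, 256, 16, 8, 24, 16, 16, 9, 24]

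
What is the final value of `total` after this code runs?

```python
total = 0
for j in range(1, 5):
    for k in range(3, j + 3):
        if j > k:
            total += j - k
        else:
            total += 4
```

j=1,k=3: not 1>3, total = 0+4 = 4
j=2,k=3: not 2>3, total = 4+4 = 8
j=2,k=4: not 2>4, total = 8+4 = 12
j=3,k=3: not 3>3, total = 12+4 = 16
j=3,k=4: not 3>4, total = 16+4 = 20
j=3,k=5: not 3>5, total = 20+4 = 24
j=4,k=3: 4>3, total = 24+1 = 25
j=4,k=4: not 4>4, total = 25+4 = 29
j=4,k=5: not 4>5, total = 29+4 = 33
j=4,k=6: not 4>6, total = 33+4 = 37

37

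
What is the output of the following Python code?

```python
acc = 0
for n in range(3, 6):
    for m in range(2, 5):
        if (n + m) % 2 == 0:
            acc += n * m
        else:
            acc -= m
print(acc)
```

33

n=3,m=2: odd sum, acc = 0-2 = -2
n=3,m=3: even sum, acc = (-2)+9 = 7
n=3,m=4: odd sum, acc = 7-4 = 3
n=4,m=2: even sum, acc = 3+8 = 11
n=4,m=3: odd sum, acc = 11-3 = 8
n=4,m=4: even sum, acc = 8+16 = 24
n=5,m=2: odd sum, acc = 24-2 = 22
n=5,m=3: even sum, acc = 22+15 = 37
n=5,m=4: odd sum, acc = 37-4 = 33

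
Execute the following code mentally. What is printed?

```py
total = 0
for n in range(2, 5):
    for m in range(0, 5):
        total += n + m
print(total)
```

75

n=2,m=0: total = 0+2 = 2
n=2,m=1: total = 2+3 = 5
n=2,m=2: total = 5+4 = 9
n=2,m=3: total = 9+5 = 14
n=2,m=4: total = 14+6 = 20
n=3,m=0: total = 20+3 = 23
n=3,m=1: total = 23+4 = 27
n=3,m=2: total = 27+5 = 32
n=3,m=3: total = 32+6 = 38
n=3,m=4: total = 38+7 = 45
n=4,m=0: total = 45+4 = 49
n=4,m=1: total = 49+5 = 54
n=4,m=2: total = 54+6 = 60
n=4,m=3: total = 60+7 = 67
n=4,m=4: total = 67+8 = 75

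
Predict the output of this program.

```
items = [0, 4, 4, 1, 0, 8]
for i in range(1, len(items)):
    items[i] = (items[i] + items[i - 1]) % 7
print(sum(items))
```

12

i=1: items[1] = (4+0)%7 = 4 → [0, 4, 4, 1, 0, 8]
i=2: items[2] = (4+4)%7 = 1 → [0, 4, 1, 1, 0, 8]
i=3: items[3] = (1+1)%7 = 2 → [0, 4, 1, 2, 0, 8]
i=4: items[4] = (0+2)%7 = 2 → [0, 4, 1, 2, 2, 8]
i=5: items[5] = (8+2)%7 = 3 → [0, 4, 1, 2, 2, 3]
sum = 12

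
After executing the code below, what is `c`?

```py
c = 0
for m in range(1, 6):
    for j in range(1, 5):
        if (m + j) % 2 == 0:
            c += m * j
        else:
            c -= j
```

46

m=1,j=1: even sum, c = 0+1 = 1
m=1,j=2: odd sum, c = 1-2 = -1
m=1,j=3: even sum, c = (-1)+3 = 2
m=1,j=4: odd sum, c = 2-4 = -2
m=2,j=1: odd sum, c = (-2)-1 = -3
m=2,j=2: even sum, c = (-3)+4 = 1
m=2,j=3: odd sum, c = 1-3 = -2
m=2,j=4: even sum, c = (-2)+8 = 6
m=3,j=1: even sum, c = 6+3 = 9
m=3,j=2: odd sum, c = 9-2 = 7
m=3,j=3: even sum, c = 7+9 = 16
m=3,j=4: odd sum, c = 16-4 = 12
m=4,j=1: odd sum, c = 12-1 = 11
m=4,j=2: even sum, c = 11+8 = 19
m=4,j=3: odd sum, c = 19-3 = 16
m=4,j=4: even sum, c = 16+16 = 32
m=5,j=1: even sum, c = 32+5 = 37
m=5,j=2: odd sum, c = 37-2 = 35
m=5,j=3: even sum, c = 35+15 = 50
m=5,j=4: odd sum, c = 50-4 = 46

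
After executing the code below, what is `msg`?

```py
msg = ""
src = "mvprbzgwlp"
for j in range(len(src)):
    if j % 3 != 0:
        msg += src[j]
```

j=0: skip
j=1: add 'v' → 'v'
j=2: add 'p' → 'vp'
j=3: skip
j=4: add 'b' → 'vpb'
j=5: add 'z' → 'vpbz'
j=6: skip
j=7: add 'w' → 'vpbzw'
j=8: add 'l' → 'vpbzwl'
j=9: skip

'vpbzwl'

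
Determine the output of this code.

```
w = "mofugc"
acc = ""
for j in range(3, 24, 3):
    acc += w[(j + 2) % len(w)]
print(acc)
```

j=3: add w[5]='c' → 'c'
j=6: add w[2]='f' → 'cf'
j=9: add w[5]='c' → 'cfc'
j=12: add w[2]='f' → 'cfcf'
j=15: add w[5]='c' → 'cfcfc'
j=18: add w[2]='f' → 'cfcfcf'
j=21: add w[5]='c' → 'cfcfcfc'

cfcfcfc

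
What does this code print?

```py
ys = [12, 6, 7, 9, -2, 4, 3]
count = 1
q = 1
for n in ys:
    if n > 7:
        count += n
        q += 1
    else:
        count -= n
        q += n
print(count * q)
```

84

n=12: >7, count = 1+12 = 13; q=2
n=6: not >7, count = 13-6 = 7; q=8
n=7: not >7, count = 7-7 = 0; q=15
n=9: >7, count = 0+9 = 9; q=16
n=-2: not >7, count = 9-(-2) = 11; q=14
n=4: not >7, count = 11-4 = 7; q=18
n=3: not >7, count = 7-3 = 4; q=21
count*q = 4*21 = 84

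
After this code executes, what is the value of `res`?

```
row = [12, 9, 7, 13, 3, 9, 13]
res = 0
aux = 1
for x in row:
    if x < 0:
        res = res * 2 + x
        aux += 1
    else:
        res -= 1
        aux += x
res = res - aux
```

x=12: not <0, res = 0-1 = -1; aux=13
x=9: not <0, res = (-1)-1 = -2; aux=22
x=7: not <0, res = (-2)-1 = -3; aux=29
x=13: not <0, res = (-3)-1 = -4; aux=42
x=3: not <0, res = (-4)-1 = -5; aux=45
x=9: not <0, res = (-5)-1 = -6; aux=54
x=13: not <0, res = (-6)-1 = -7; aux=67
res-aux = (-7)-67 = -74

-74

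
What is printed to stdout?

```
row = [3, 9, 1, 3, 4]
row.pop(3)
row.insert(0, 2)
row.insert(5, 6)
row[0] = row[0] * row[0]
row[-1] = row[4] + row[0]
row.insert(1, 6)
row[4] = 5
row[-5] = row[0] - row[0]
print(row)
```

pop(3) removes 3 → [3, 9, 1, 4]
insert 2 at 0 → [2, 3, 9, 1, 4]
insert 6 at 5 → [2, 3, 9, 1, 4, 6]
row[0] = row[0]*row[0] = 2*2 = 4 → [4, 3, 9, 1, 4, 6]
row[-1] = row[4]+row[0] = 4+4 = 8 → [4, 3, 9, 1, 4, 8]
insert 6 at 1 → [4, 6, 3, 9, 1, 4, 8]
row[4] = 5 → [4, 6, 3, 9, 5, 4, 8]
row[-5] = row[0]-row[0] = 4-4 = 0 → [4, 6, 0, 9, 5, 4, 8]

[4, 6, 0, 9, 5, 4, 8]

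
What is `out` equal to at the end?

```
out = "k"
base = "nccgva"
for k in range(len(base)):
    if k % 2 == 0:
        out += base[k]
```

'kncv'

k=0: add 'n' → 'kn'
k=1: skip
k=2: add 'c' → 'knc'
k=3: skip
k=4: add 'v' → 'kncv'
k=5: skip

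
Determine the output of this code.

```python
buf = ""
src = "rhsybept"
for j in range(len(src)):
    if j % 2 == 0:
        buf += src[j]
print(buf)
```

rsbp

j=0: add 'r' → 'r'
j=1: skip
j=2: add 's' → 'rs'
j=3: skip
j=4: add 'b' → 'rsb'
j=5: skip
j=6: add 'p' → 'rsbp'
j=7: skip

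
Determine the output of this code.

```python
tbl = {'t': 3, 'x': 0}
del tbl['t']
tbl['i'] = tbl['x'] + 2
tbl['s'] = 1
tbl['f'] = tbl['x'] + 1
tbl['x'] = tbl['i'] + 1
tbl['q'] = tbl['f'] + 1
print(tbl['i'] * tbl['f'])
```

2

del 't' → {'x': 0}
tbl['i'] = tbl['x']+2 = 2 → {'x': 0, 'i': 2}
tbl['s'] = 1 → {'x': 0, 'i': 2, 's': 1}
tbl['f'] = tbl['x']+1 = 1 → {'x': 0, 'i': 2, 's': 1, 'f': 1}
tbl['x'] = tbl['i']+1 = 3 → {'x': 3, 'i': 2, 's': 1, 'f': 1}
tbl['q'] = tbl['f']+1 = 2 → {'x': 3, 'i': 2, 's': 1, 'f': 1, 'q': 2}
tbl['i']*tbl['f'] = 2*1 = 2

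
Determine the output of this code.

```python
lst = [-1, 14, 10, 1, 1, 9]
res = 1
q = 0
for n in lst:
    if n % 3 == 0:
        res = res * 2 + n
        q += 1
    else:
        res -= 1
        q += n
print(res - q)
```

n=-1: not %3==0, res = 1-1 = 0; q=-1
n=14: not %3==0, res = 0-1 = -1; q=13
n=10: not %3==0, res = (-1)-1 = -2; q=23
n=1: not %3==0, res = (-2)-1 = -3; q=24
n=1: not %3==0, res = (-3)-1 = -4; q=25
n=9: %3==0, res = (-4)*2+9 = 1; q=26
res-q = 1-26 = -25

-25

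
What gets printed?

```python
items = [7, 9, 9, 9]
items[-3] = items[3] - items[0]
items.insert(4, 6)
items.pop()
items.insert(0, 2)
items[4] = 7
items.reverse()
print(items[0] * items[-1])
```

14

items[-3] = items[3]-items[0] = 9-7 = 2 → [7, 2, 9, 9]
insert 6 at 4 → [7, 2, 9, 9, 6]
pop() removes 6 → [7, 2, 9, 9]
insert 2 at 0 → [2, 7, 2, 9, 9]
items[4] = 7 → [2, 7, 2, 9, 7]
reverse → [7, 9, 2, 7, 2]
items[0]*items[-1] = 7*2 = 14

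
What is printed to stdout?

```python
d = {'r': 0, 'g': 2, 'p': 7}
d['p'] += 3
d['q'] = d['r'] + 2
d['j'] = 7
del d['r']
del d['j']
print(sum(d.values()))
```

d['p'] = 7+3 = 10 → {'r': 0, 'g': 2, 'p': 10}
d['q'] = d['r']+2 = 2 → {'r': 0, 'g': 2, 'p': 10, 'q': 2}
d['j'] = 7 → {'r': 0, 'g': 2, 'p': 10, 'q': 2, 'j': 7}
del 'r' → {'g': 2, 'p': 10, 'q': 2, 'j': 7}
del 'j' → {'g': 2, 'p': 10, 'q': 2}
sum of values = 14

14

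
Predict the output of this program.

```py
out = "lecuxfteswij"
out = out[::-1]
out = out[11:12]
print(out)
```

reverse → 'jiwsetfxucel'
slice [11:12] → 'l'

l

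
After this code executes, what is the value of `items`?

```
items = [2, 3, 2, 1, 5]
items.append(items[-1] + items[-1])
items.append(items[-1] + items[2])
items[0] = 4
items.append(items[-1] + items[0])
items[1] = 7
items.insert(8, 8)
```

[4, 7, 2, 1, 5, 10, 12, 16, 8]

append items[-1]+items[-1] = 5+5 = 10 → [2, 3, 2, 1, 5, 10]
append items[-1]+items[2] = 10+2 = 12 → [2, 3, 2, 1, 5, 10, 12]
items[0] = 4 → [4, 3, 2, 1, 5, 10, 12]
append items[-1]+items[0] = 12+4 = 16 → [4, 3, 2, 1, 5, 10, 12, 16]
items[1] = 7 → [4, 7, 2, 1, 5, 10, 12, 16]
insert 8 at 8 → [4, 7, 2, 1, 5, 10, 12, 16, 8]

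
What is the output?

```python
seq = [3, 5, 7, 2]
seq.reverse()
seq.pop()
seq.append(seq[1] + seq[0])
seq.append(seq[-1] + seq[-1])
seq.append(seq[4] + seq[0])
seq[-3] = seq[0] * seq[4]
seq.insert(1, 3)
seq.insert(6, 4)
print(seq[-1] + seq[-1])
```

40

reverse → [2, 7, 5, 3]
pop() removes 3 → [2, 7, 5]
append seq[1]+seq[0] = 7+2 = 9 → [2, 7, 5, 9]
append seq[-1]+seq[-1] = 9+9 = 18 → [2, 7, 5, 9, 18]
append seq[4]+seq[0] = 18+2 = 20 → [2, 7, 5, 9, 18, 20]
seq[-3] = seq[0]*seq[4] = 2*18 = 36 → [2, 7, 5, 36, 18, 20]
insert 3 at 1 → [2, 3, 7, 5, 36, 18, 20]
insert 4 at 6 → [2, 3, 7, 5, 36, 18, 4, 20]
seq[-1]+seq[-1] = 20+20 = 40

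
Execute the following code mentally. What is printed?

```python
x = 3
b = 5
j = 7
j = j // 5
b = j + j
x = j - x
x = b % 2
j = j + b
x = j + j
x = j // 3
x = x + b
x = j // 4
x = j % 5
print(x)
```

j = 7//5 = 1
b = 1+1 = 2
x = 1-3 = -2
x = 2%2 = 0
j = 1+2 = 3
x = 3+3 = 6
x = 3//3 = 1
x = 1+2 = 3
x = 3//4 = 0
x = 3%5 = 3

3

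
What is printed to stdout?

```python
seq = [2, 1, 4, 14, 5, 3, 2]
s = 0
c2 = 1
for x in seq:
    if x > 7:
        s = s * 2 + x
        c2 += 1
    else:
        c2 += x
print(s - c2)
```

-5

x=2: not >7; c2=3
x=1: not >7; c2=4
x=4: not >7; c2=8
x=14: >7, s = 0*2+14 = 14; c2=9
x=5: not >7; c2=14
x=3: not >7; c2=17
x=2: not >7; c2=19
s-c2 = 14-19 = -5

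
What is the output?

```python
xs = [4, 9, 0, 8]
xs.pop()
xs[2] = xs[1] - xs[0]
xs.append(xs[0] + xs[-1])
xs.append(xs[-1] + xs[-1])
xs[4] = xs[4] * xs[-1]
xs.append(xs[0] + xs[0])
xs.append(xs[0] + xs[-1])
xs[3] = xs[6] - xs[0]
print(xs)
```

[4, 9, 5, 8, 324, 8, 12]

pop() removes 8 → [4, 9, 0]
xs[2] = xs[1]-xs[0] = 9-4 = 5 → [4, 9, 5]
append xs[0]+xs[-1] = 4+5 = 9 → [4, 9, 5, 9]
append xs[-1]+xs[-1] = 9+9 = 18 → [4, 9, 5, 9, 18]
xs[4] = xs[4]*xs[-1] = 18*18 = 324 → [4, 9, 5, 9, 324]
append xs[0]+xs[0] = 4+4 = 8 → [4, 9, 5, 9, 324, 8]
append xs[0]+xs[-1] = 4+8 = 12 → [4, 9, 5, 9, 324, 8, 12]
xs[3] = xs[6]-xs[0] = 12-4 = 8 → [4, 9, 5, 8, 324, 8, 12]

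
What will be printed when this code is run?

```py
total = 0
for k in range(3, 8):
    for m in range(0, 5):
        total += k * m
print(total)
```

k=3,m=0: total = 0+0 = 0
k=3,m=1: total = 0+3 = 3
k=3,m=2: total = 3+6 = 9
k=3,m=3: total = 9+9 = 18
k=3,m=4: total = 18+12 = 30
k=4,m=0: total = 30+0 = 30
k=4,m=1: total = 30+4 = 34
k=4,m=2: total = 34+8 = 42
k=4,m=3: total = 42+12 = 54
k=4,m=4: total = 54+16 = 70
k=5,m=0: total = 70+0 = 70
k=5,m=1: total = 70+5 = 75
k=5,m=2: total = 75+10 = 85
k=5,m=3: total = 85+15 = 100
k=5,m=4: total = 100+20 = 120
k=6,m=0: total = 120+0 = 120
k=6,m=1: total = 120+6 = 126
k=6,m=2: total = 126+12 = 138
k=6,m=3: total = 138+18 = 156
k=6,m=4: total = 156+24 = 180
k=7,m=0: total = 180+0 = 180
k=7,m=1: total = 180+7 = 187
k=7,m=2: total = 187+14 = 201
k=7,m=3: total = 201+21 = 222
k=7,m=4: total = 222+28 = 250

250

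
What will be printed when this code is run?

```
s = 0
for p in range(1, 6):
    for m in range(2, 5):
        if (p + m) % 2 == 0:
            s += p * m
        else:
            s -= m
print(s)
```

p=1,m=2: odd sum, s = 0-2 = -2
p=1,m=3: even sum, s = (-2)+3 = 1
p=1,m=4: odd sum, s = 1-4 = -3
p=2,m=2: even sum, s = (-3)+4 = 1
p=2,m=3: odd sum, s = 1-3 = -2
p=2,m=4: even sum, s = (-2)+8 = 6
p=3,m=2: odd sum, s = 6-2 = 4
p=3,m=3: even sum, s = 4+9 = 13
p=3,m=4: odd sum, s = 13-4 = 9
p=4,m=2: even sum, s = 9+8 = 17
p=4,m=3: odd sum, s = 17-3 = 14
p=4,m=4: even sum, s = 14+16 = 30
p=5,m=2: odd sum, s = 30-2 = 28
p=5,m=3: even sum, s = 28+15 = 43
p=5,m=4: odd sum, s = 43-4 = 39

39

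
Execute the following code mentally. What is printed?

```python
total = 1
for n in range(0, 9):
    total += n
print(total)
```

37

n=0: total = 1+0 = 1
n=1: total = 1+1 = 2
n=2: total = 2+2 = 4
n=3: total = 4+3 = 7
n=4: total = 7+4 = 11
n=5: total = 11+5 = 16
n=6: total = 16+6 = 22
n=7: total = 22+7 = 29
n=8: total = 29+8 = 37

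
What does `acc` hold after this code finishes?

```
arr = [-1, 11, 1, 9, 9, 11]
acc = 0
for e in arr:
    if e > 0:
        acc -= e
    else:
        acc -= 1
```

e=-1: not >0, acc = 0-1 = -1
e=11: >0, acc = (-1)-11 = -12
e=1: >0, acc = (-12)-1 = -13
e=9: >0, acc = (-13)-9 = -22
e=9: >0, acc = (-22)-9 = -31
e=11: >0, acc = (-31)-11 = -42

-42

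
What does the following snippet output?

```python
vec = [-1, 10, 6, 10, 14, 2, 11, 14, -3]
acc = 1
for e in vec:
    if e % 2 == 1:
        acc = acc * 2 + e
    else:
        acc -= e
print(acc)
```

-173

e=-1: odd, acc = 1*2+(-1) = 1
e=10: not odd, acc = 1-10 = -9
e=6: not odd, acc = (-9)-6 = -15
e=10: not odd, acc = (-15)-10 = -25
e=14: not odd, acc = (-25)-14 = -39
e=2: not odd, acc = (-39)-2 = -41
e=11: odd, acc = (-41)*2+11 = -71
e=14: not odd, acc = (-71)-14 = -85
e=-3: odd, acc = (-85)*2+(-3) = -173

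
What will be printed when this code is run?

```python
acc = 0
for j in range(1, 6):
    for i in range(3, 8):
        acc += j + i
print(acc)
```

j=1,i=3: acc = 0+4 = 4
j=1,i=4: acc = 4+5 = 9
j=1,i=5: acc = 9+6 = 15
j=1,i=6: acc = 15+7 = 22
j=1,i=7: acc = 22+8 = 30
j=2,i=3: acc = 30+5 = 35
j=2,i=4: acc = 35+6 = 41
j=2,i=5: acc = 41+7 = 48
j=2,i=6: acc = 48+8 = 56
j=2,i=7: acc = 56+9 = 65
j=3,i=3: acc = 65+6 = 71
j=3,i=4: acc = 71+7 = 78
j=3,i=5: acc = 78+8 = 86
j=3,i=6: acc = 86+9 = 95
j=3,i=7: acc = 95+10 = 105
j=4,i=3: acc = 105+7 = 112
j=4,i=4: acc = 112+8 = 120
j=4,i=5: acc = 120+9 = 129
j=4,i=6: acc = 129+10 = 139
j=4,i=7: acc = 139+11 = 150
j=5,i=3: acc = 150+8 = 158
j=5,i=4: acc = 158+9 = 167
j=5,i=5: acc = 167+10 = 177
j=5,i=6: acc = 177+11 = 188
j=5,i=7: acc = 188+12 = 200

200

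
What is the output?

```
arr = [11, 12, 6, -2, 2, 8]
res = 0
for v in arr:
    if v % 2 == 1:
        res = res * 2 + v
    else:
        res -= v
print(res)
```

-15

v=11: odd, res = 0*2+11 = 11
v=12: not odd, res = 11-12 = -1
v=6: not odd, res = (-1)-6 = -7
v=-2: not odd, res = (-7)-(-2) = -5
v=2: not odd, res = (-5)-2 = -7
v=8: not odd, res = (-7)-8 = -15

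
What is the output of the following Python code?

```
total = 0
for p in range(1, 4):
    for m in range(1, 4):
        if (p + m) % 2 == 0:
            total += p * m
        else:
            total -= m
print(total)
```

12

p=1,m=1: even sum, total = 0+1 = 1
p=1,m=2: odd sum, total = 1-2 = -1
p=1,m=3: even sum, total = (-1)+3 = 2
p=2,m=1: odd sum, total = 2-1 = 1
p=2,m=2: even sum, total = 1+4 = 5
p=2,m=3: odd sum, total = 5-3 = 2
p=3,m=1: even sum, total = 2+3 = 5
p=3,m=2: odd sum, total = 5-2 = 3
p=3,m=3: even sum, total = 3+9 = 12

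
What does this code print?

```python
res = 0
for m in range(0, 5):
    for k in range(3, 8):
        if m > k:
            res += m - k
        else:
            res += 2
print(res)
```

49

m=0,k=3: not 0>3, res = 0+2 = 2
m=0,k=4: not 0>4, res = 2+2 = 4
m=0,k=5: not 0>5, res = 4+2 = 6
m=0,k=6: not 0>6, res = 6+2 = 8
m=0,k=7: not 0>7, res = 8+2 = 10
m=1,k=3: not 1>3, res = 10+2 = 12
m=1,k=4: not 1>4, res = 12+2 = 14
m=1,k=5: not 1>5, res = 14+2 = 16
m=1,k=6: not 1>6, res = 16+2 = 18
m=1,k=7: not 1>7, res = 18+2 = 20
m=2,k=3: not 2>3, res = 20+2 = 22
m=2,k=4: not 2>4, res = 22+2 = 24
m=2,k=5: not 2>5, res = 24+2 = 26
m=2,k=6: not 2>6, res = 26+2 = 28
m=2,k=7: not 2>7, res = 28+2 = 30
m=3,k=3: not 3>3, res = 30+2 = 32
m=3,k=4: not 3>4, res = 32+2 = 34
m=3,k=5: not 3>5, res = 34+2 = 36
m=3,k=6: not 3>6, res = 36+2 = 38
m=3,k=7: not 3>7, res = 38+2 = 40
m=4,k=3: 4>3, res = 40+1 = 41
m=4,k=4: not 4>4, res = 41+2 = 43
m=4,k=5: not 4>5, res = 43+2 = 45
m=4,k=6: not 4>6, res = 45+2 = 47
m=4,k=7: not 4>7, res = 47+2 = 49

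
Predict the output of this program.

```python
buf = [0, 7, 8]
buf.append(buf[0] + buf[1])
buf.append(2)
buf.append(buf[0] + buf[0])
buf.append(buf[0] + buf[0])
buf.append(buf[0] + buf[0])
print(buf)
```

[0, 7, 8, 7, 2, 0, 0, 0]

append buf[0]+buf[1] = 0+7 = 7 → [0, 7, 8, 7]
append 2 → [0, 7, 8, 7, 2]
append buf[0]+buf[0] = 0+0 = 0 → [0, 7, 8, 7, 2, 0]
append buf[0]+buf[0] = 0+0 = 0 → [0, 7, 8, 7, 2, 0, 0]
append buf[0]+buf[0] = 0+0 = 0 → [0, 7, 8, 7, 2, 0, 0, 0]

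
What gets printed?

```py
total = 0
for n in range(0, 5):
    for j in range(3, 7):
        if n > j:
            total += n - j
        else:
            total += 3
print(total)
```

n=0,j=3: not 0>3, total = 0+3 = 3
n=0,j=4: not 0>4, total = 3+3 = 6
n=0,j=5: not 0>5, total = 6+3 = 9
n=0,j=6: not 0>6, total = 9+3 = 12
n=1,j=3: not 1>3, total = 12+3 = 15
n=1,j=4: not 1>4, total = 15+3 = 18
n=1,j=5: not 1>5, total = 18+3 = 21
n=1,j=6: not 1>6, total = 21+3 = 24
n=2,j=3: not 2>3, total = 24+3 = 27
n=2,j=4: not 2>4, total = 27+3 = 30
n=2,j=5: not 2>5, total = 30+3 = 33
n=2,j=6: not 2>6, total = 33+3 = 36
n=3,j=3: not 3>3, total = 36+3 = 39
n=3,j=4: not 3>4, total = 39+3 = 42
n=3,j=5: not 3>5, total = 42+3 = 45
n=3,j=6: not 3>6, total = 45+3 = 48
n=4,j=3: 4>3, total = 48+1 = 49
n=4,j=4: not 4>4, total = 49+3 = 52
n=4,j=5: not 4>5, total = 52+3 = 55
n=4,j=6: not 4>6, total = 55+3 = 58

58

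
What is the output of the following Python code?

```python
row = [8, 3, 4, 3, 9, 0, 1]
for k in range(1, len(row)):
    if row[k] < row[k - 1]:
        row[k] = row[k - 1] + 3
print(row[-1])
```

26

k=1: 3<8, row[1] = 8+3 = 11 → [8, 11, 4, 3, 9, 0, 1]
k=2: 4<11, row[2] = 11+3 = 14 → [8, 11, 14, 3, 9, 0, 1]
k=3: 3<14, row[3] = 14+3 = 17 → [8, 11, 14, 17, 9, 0, 1]
k=4: 9<17, row[4] = 17+3 = 20 → [8, 11, 14, 17, 20, 0, 1]
k=5: 0<20, row[5] = 20+3 = 23 → [8, 11, 14, 17, 20, 23, 1]
k=6: 1<23, row[6] = 23+3 = 26 → [8, 11, 14, 17, 20, 23, 26]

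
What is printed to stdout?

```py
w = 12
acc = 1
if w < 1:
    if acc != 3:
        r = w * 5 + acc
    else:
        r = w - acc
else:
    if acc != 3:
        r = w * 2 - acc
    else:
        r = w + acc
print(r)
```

23

w=12, acc=1
w < 1 is False; acc != 3 is True
→ r = w * 2 - acc = 23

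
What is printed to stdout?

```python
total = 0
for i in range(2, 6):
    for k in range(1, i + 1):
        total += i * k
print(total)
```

139

i=2,k=1: total = 0+2 = 2
i=2,k=2: total = 2+4 = 6
i=3,k=1: total = 6+3 = 9
i=3,k=2: total = 9+6 = 15
i=3,k=3: total = 15+9 = 24
i=4,k=1: total = 24+4 = 28
i=4,k=2: total = 28+8 = 36
i=4,k=3: total = 36+12 = 48
i=4,k=4: total = 48+16 = 64
i=5,k=1: total = 64+5 = 69
i=5,k=2: total = 69+10 = 79
i=5,k=3: total = 79+15 = 94
i=5,k=4: total = 94+20 = 114
i=5,k=5: total = 114+25 = 139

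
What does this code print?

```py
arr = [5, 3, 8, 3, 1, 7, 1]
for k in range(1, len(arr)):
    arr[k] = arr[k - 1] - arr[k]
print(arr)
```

k=1: arr[1] = 5-3 = 2 → [5, 2, 8, 3, 1, 7, 1]
k=2: arr[2] = 2-8 = -6 → [5, 2, -6, 3, 1, 7, 1]
k=3: arr[3] = (-6)-3 = -9 → [5, 2, -6, -9, 1, 7, 1]
k=4: arr[4] = (-9)-1 = -10 → [5, 2, -6, -9, -10, 7, 1]
k=5: arr[5] = (-10)-7 = -17 → [5, 2, -6, -9, -10, -17, 1]
k=6: arr[6] = (-17)-1 = -18 → [5, 2, -6, -9, -10, -17, -18]

[5, 2, -6, -9, -10, -17, -18]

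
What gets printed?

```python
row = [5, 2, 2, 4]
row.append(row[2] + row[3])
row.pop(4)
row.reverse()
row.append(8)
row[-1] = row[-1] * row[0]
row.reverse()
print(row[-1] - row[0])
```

append row[2]+row[3] = 2+4 = 6 → [5, 2, 2, 4, 6]
pop(4) removes 6 → [5, 2, 2, 4]
reverse → [4, 2, 2, 5]
append 8 → [4, 2, 2, 5, 8]
row[-1] = row[-1]*row[0] = 8*4 = 32 → [4, 2, 2, 5, 32]
reverse → [32, 5, 2, 2, 4]
row[-1]-row[0] = 4-32 = -28

-28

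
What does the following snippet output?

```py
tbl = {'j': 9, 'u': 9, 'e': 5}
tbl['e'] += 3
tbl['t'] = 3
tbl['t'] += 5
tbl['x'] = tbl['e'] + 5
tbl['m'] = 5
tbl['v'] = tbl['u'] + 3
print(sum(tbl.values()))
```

tbl['e'] = 5+3 = 8 → {'j': 9, 'u': 9, 'e': 8}
tbl['t'] = 3 → {'j': 9, 'u': 9, 'e': 8, 't': 3}
tbl['t'] = 3+5 = 8 → {'j': 9, 'u': 9, 'e': 8, 't': 8}
tbl['x'] = tbl['e']+5 = 13 → {'j': 9, 'u': 9, 'e': 8, 't': 8, 'x': 13}
tbl['m'] = 5 → {'j': 9, 'u': 9, 'e': 8, 't': 8, 'x': 13, 'm': 5}
tbl['v'] = tbl['u']+3 = 12 → {'j': 9, 'u': 9, 'e': 8, 't': 8, 'x': 13, 'm': 5, 'v': 12}
sum of values = 64

64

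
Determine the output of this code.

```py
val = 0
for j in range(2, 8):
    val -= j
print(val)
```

-27

j=2: val = 0-2 = -2
j=3: val = (-2)-3 = -5
j=4: val = (-5)-4 = -9
j=5: val = (-9)-5 = -14
j=6: val = (-14)-6 = -20
j=7: val = (-20)-7 = -27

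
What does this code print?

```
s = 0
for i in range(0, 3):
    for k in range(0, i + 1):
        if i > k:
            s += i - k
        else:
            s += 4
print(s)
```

i=0,k=0: not 0>0, s = 0+4 = 4
i=1,k=0: 1>0, s = 4+1 = 5
i=1,k=1: not 1>1, s = 5+4 = 9
i=2,k=0: 2>0, s = 9+2 = 11
i=2,k=1: 2>1, s = 11+1 = 12
i=2,k=2: not 2>2, s = 12+4 = 16

16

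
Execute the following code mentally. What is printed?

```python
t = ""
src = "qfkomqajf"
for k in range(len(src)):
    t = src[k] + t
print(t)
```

k=0: prepend 'q' → 'q'
k=1: prepend 'f' → 'fq'
k=2: prepend 'k' → 'kfq'
k=3: prepend 'o' → 'okfq'
k=4: prepend 'm' → 'mokfq'
k=5: prepend 'q' → 'qmokfq'
k=6: prepend 'a' → 'aqmokfq'
k=7: prepend 'j' → 'jaqmokfq'
k=8: prepend 'f' → 'fjaqmokfq'

fjaqmokfq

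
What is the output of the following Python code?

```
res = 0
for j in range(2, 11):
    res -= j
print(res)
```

j=2: res = 0-2 = -2
j=3: res = (-2)-3 = -5
j=4: res = (-5)-4 = -9
j=5: res = (-9)-5 = -14
j=6: res = (-14)-6 = -20
j=7: res = (-20)-7 = -27
j=8: res = (-27)-8 = -35
j=9: res = (-35)-9 = -44
j=10: res = (-44)-10 = -54

-54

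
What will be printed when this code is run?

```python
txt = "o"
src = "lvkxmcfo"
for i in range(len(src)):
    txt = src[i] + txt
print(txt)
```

ofcmxkvlo

i=0: prepend 'l' → 'lo'
i=1: prepend 'v' → 'vlo'
i=2: prepend 'k' → 'kvlo'
i=3: prepend 'x' → 'xkvlo'
i=4: prepend 'm' → 'mxkvlo'
i=5: prepend 'c' → 'cmxkvlo'
i=6: prepend 'f' → 'fcmxkvlo'
i=7: prepend 'o' → 'ofcmxkvlo'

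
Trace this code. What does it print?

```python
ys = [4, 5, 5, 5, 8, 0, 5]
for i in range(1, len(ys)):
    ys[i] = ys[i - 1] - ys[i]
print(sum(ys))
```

i=1: ys[1] = 4-5 = -1 → [4, -1, 5, 5, 8, 0, 5]
i=2: ys[2] = (-1)-5 = -6 → [4, -1, -6, 5, 8, 0, 5]
i=3: ys[3] = (-6)-5 = -11 → [4, -1, -6, -11, 8, 0, 5]
i=4: ys[4] = (-11)-8 = -19 → [4, -1, -6, -11, -19, 0, 5]
i=5: ys[5] = (-19)-0 = -19 → [4, -1, -6, -11, -19, -19, 5]
i=6: ys[6] = (-19)-5 = -24 → [4, -1, -6, -11, -19, -19, -24]
sum = -76

-76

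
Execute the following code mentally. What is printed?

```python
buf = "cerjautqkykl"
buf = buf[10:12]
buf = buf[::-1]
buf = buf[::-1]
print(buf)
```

kl

slice [10:12] → 'kl'
reverse → 'lk'
reverse → 'kl'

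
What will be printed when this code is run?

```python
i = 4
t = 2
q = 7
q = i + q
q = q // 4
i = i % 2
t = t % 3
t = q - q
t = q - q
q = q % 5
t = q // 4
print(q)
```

q = 4+7 = 11
q = 11//4 = 2
i = 4%2 = 0
t = 2%3 = 2
t = 2-2 = 0
t = 2-2 = 0
q = 2%5 = 2
t = 2//4 = 0

2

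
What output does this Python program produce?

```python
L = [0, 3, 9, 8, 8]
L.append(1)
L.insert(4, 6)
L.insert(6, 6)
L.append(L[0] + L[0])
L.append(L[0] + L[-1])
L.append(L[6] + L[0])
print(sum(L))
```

append 1 → [0, 3, 9, 8, 8, 1]
insert 6 at 4 → [0, 3, 9, 8, 6, 8, 1]
insert 6 at 6 → [0, 3, 9, 8, 6, 8, 6, 1]
append L[0]+L[0] = 0+0 = 0 → [0, 3, 9, 8, 6, 8, 6, 1, 0]
append L[0]+L[-1] = 0+0 = 0 → [0, 3, 9, 8, 6, 8, 6, 1, 0, 0]
append L[6]+L[0] = 6+0 = 6 → [0, 3, 9, 8, 6, 8, 6, 1, 0, 0, 6]
sum = 47

47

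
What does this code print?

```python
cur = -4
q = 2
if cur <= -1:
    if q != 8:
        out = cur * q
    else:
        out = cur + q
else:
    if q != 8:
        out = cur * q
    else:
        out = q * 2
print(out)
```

cur=-4, q=2
cur <= -1 is True; q != 8 is True
→ out = cur * q = -8

-8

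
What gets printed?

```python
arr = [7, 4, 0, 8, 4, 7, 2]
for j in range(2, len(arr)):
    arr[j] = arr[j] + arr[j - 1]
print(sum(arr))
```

91

j=2: arr[2] = 0+4 = 4 → [7, 4, 4, 8, 4, 7, 2]
j=3: arr[3] = 8+4 = 12 → [7, 4, 4, 12, 4, 7, 2]
j=4: arr[4] = 4+12 = 16 → [7, 4, 4, 12, 16, 7, 2]
j=5: arr[5] = 7+16 = 23 → [7, 4, 4, 12, 16, 23, 2]
j=6: arr[6] = 2+23 = 25 → [7, 4, 4, 12, 16, 23, 25]
sum = 91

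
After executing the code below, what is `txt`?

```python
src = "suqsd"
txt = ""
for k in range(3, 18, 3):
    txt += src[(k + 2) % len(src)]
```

k=3: add src[0]='s' → 's'
k=6: add src[3]='s' → 'ss'
k=9: add src[1]='u' → 'ssu'
k=12: add src[4]='d' → 'ssud'
k=15: add src[2]='q' → 'ssudq'

'ssudq'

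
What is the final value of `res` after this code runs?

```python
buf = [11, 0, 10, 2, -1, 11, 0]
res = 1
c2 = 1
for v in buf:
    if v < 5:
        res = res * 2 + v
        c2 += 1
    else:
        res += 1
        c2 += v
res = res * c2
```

1776

v=11: not <5, res = 1+1 = 2; c2=12
v=0: <5, res = 2*2+0 = 4; c2=13
v=10: not <5, res = 4+1 = 5; c2=23
v=2: <5, res = 5*2+2 = 12; c2=24
v=-1: <5, res = 12*2+(-1) = 23; c2=25
v=11: not <5, res = 23+1 = 24; c2=36
v=0: <5, res = 24*2+0 = 48; c2=37
res*c2 = 48*37 = 1776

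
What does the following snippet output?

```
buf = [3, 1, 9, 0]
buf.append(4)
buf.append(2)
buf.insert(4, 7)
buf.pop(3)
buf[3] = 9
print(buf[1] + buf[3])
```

10

append 4 → [3, 1, 9, 0, 4]
append 2 → [3, 1, 9, 0, 4, 2]
insert 7 at 4 → [3, 1, 9, 0, 7, 4, 2]
pop(3) removes 0 → [3, 1, 9, 7, 4, 2]
buf[3] = 9 → [3, 1, 9, 9, 4, 2]
buf[1]+buf[3] = 1+9 = 10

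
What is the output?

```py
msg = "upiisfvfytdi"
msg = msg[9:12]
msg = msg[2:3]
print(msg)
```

slice [9:12] → 'tdi'
slice [2:3] → 'i'

i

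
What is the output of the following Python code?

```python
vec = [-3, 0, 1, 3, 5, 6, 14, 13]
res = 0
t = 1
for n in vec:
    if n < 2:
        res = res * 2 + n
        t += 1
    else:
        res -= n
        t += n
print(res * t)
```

n=-3: <2, res = 0*2+(-3) = -3; t=2
n=0: <2, res = (-3)*2+0 = -6; t=3
n=1: <2, res = (-6)*2+1 = -11; t=4
n=3: not <2, res = (-11)-3 = -14; t=7
n=5: not <2, res = (-14)-5 = -19; t=12
n=6: not <2, res = (-19)-6 = -25; t=18
n=14: not <2, res = (-25)-14 = -39; t=32
n=13: not <2, res = (-39)-13 = -52; t=45
res*t = (-52)*45 = -2340

-2340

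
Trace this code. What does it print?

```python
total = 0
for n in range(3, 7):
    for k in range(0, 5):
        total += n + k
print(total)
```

n=3,k=0: total = 0+3 = 3
n=3,k=1: total = 3+4 = 7
n=3,k=2: total = 7+5 = 12
n=3,k=3: total = 12+6 = 18
n=3,k=4: total = 18+7 = 25
n=4,k=0: total = 25+4 = 29
n=4,k=1: total = 29+5 = 34
n=4,k=2: total = 34+6 = 40
n=4,k=3: total = 40+7 = 47
n=4,k=4: total = 47+8 = 55
n=5,k=0: total = 55+5 = 60
n=5,k=1: total = 60+6 = 66
n=5,k=2: total = 66+7 = 73
n=5,k=3: total = 73+8 = 81
n=5,k=4: total = 81+9 = 90
n=6,k=0: total = 90+6 = 96
n=6,k=1: total = 96+7 = 103
n=6,k=2: total = 103+8 = 111
n=6,k=3: total = 111+9 = 120
n=6,k=4: total = 120+10 = 130

130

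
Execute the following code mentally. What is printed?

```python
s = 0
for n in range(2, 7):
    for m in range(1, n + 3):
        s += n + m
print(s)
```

240

n=2,m=1: s = 0+3 = 3
n=2,m=2: s = 3+4 = 7
n=2,m=3: s = 7+5 = 12
n=2,m=4: s = 12+6 = 18
n=3,m=1: s = 18+4 = 22
n=3,m=2: s = 22+5 = 27
n=3,m=3: s = 27+6 = 33
n=3,m=4: s = 33+7 = 40
n=3,m=5: s = 40+8 = 48
n=4,m=1: s = 48+5 = 53
n=4,m=2: s = 53+6 = 59
n=4,m=3: s = 59+7 = 66
n=4,m=4: s = 66+8 = 74
n=4,m=5: s = 74+9 = 83
n=4,m=6: s = 83+10 = 93
n=5,m=1: s = 93+6 = 99
n=5,m=2: s = 99+7 = 106
n=5,m=3: s = 106+8 = 114
n=5,m=4: s = 114+9 = 123
n=5,m=5: s = 123+10 = 133
n=5,m=6: s = 133+11 = 144
n=5,m=7: s = 144+12 = 156
n=6,m=1: s = 156+7 = 163
n=6,m=2: s = 163+8 = 171
n=6,m=3: s = 171+9 = 180
n=6,m=4: s = 180+10 = 190
n=6,m=5: s = 190+11 = 201
n=6,m=6: s = 201+12 = 213
n=6,m=7: s = 213+13 = 226
n=6,m=8: s = 226+14 = 240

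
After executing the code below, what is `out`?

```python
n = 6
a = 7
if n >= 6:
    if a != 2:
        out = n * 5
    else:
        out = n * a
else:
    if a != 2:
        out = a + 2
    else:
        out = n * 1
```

30

n=6, a=7
n >= 6 is True; a != 2 is True
→ out = n * 5 = 30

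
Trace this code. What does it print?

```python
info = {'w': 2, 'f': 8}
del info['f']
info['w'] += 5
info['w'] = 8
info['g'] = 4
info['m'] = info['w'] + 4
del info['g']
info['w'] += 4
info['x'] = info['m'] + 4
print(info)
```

del 'f' → {'w': 2}
info['w'] = 2+5 = 7 → {'w': 7}
info['w'] = 8 → {'w': 8}
info['g'] = 4 → {'w': 8, 'g': 4}
info['m'] = info['w']+4 = 12 → {'w': 8, 'g': 4, 'm': 12}
del 'g' → {'w': 8, 'm': 12}
info['w'] = 8+4 = 12 → {'w': 12, 'm': 12}
info['x'] = info['m']+4 = 16 → {'w': 12, 'm': 12, 'x': 16}

{'w': 12, 'm': 12, 'x': 16}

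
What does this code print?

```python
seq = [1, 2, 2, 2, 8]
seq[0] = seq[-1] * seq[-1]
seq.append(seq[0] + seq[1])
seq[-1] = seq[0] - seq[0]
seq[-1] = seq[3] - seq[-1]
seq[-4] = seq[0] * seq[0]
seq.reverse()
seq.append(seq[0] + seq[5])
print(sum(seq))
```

seq[0] = seq[-1]*seq[-1] = 8*8 = 64 → [64, 2, 2, 2, 8]
append seq[0]+seq[1] = 64+2 = 66 → [64, 2, 2, 2, 8, 66]
seq[-1] = seq[0]-seq[0] = 64-64 = 0 → [64, 2, 2, 2, 8, 0]
seq[-1] = seq[3]-seq[-1] = 2-0 = 2 → [64, 2, 2, 2, 8, 2]
seq[-4] = seq[0]*seq[0] = 64*64 = 4096 → [64, 2, 4096, 2, 8, 2]
reverse → [2, 8, 2, 4096, 2, 64]
append seq[0]+seq[5] = 2+64 = 66 → [2, 8, 2, 4096, 2, 64, 66]
sum = 4240

4240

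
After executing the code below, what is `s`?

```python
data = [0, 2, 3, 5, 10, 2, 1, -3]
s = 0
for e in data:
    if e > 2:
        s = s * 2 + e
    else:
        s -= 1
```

13

e=0: not >2, s = 0-1 = -1
e=2: not >2, s = (-1)-1 = -2
e=3: >2, s = (-2)*2+3 = -1
e=5: >2, s = (-1)*2+5 = 3
e=10: >2, s = 3*2+10 = 16
e=2: not >2, s = 16-1 = 15
e=1: not >2, s = 15-1 = 14
e=-3: not >2, s = 14-1 = 13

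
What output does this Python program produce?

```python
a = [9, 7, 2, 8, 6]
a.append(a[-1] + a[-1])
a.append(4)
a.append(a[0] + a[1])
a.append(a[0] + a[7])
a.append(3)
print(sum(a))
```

append a[-1]+a[-1] = 6+6 = 12 → [9, 7, 2, 8, 6, 12]
append 4 → [9, 7, 2, 8, 6, 12, 4]
append a[0]+a[1] = 9+7 = 16 → [9, 7, 2, 8, 6, 12, 4, 16]
append a[0]+a[7] = 9+16 = 25 → [9, 7, 2, 8, 6, 12, 4, 16, 25]
append 3 → [9, 7, 2, 8, 6, 12, 4, 16, 25, 3]
sum = 92

92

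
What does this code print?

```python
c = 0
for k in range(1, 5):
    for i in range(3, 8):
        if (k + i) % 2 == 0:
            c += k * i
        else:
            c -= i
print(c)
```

k=1,i=3: even sum, c = 0+3 = 3
k=1,i=4: odd sum, c = 3-4 = -1
k=1,i=5: even sum, c = (-1)+5 = 4
k=1,i=6: odd sum, c = 4-6 = -2
k=1,i=7: even sum, c = (-2)+7 = 5
k=2,i=3: odd sum, c = 5-3 = 2
k=2,i=4: even sum, c = 2+8 = 10
k=2,i=5: odd sum, c = 10-5 = 5
k=2,i=6: even sum, c = 5+12 = 17
k=2,i=7: odd sum, c = 17-7 = 10
k=3,i=3: even sum, c = 10+9 = 19
k=3,i=4: odd sum, c = 19-4 = 15
k=3,i=5: even sum, c = 15+15 = 30
k=3,i=6: odd sum, c = 30-6 = 24
k=3,i=7: even sum, c = 24+21 = 45
k=4,i=3: odd sum, c = 45-3 = 42
k=4,i=4: even sum, c = 42+16 = 58
k=4,i=5: odd sum, c = 58-5 = 53
k=4,i=6: even sum, c = 53+24 = 77
k=4,i=7: odd sum, c = 77-7 = 70

70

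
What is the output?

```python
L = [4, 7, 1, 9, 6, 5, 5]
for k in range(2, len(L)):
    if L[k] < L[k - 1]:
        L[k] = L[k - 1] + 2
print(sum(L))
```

k=2: 1<7, L[2] = 7+2 = 9 → [4, 7, 9, 9, 6, 5, 5]
k=3: 9>=9, unchanged → [4, 7, 9, 9, 6, 5, 5]
k=4: 6<9, L[4] = 9+2 = 11 → [4, 7, 9, 9, 11, 5, 5]
k=5: 5<11, L[5] = 11+2 = 13 → [4, 7, 9, 9, 11, 13, 5]
k=6: 5<13, L[6] = 13+2 = 15 → [4, 7, 9, 9, 11, 13, 15]
sum = 68

68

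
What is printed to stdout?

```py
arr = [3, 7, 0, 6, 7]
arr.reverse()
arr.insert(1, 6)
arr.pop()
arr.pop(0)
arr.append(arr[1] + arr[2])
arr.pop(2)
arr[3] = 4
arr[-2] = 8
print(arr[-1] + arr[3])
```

8

reverse → [7, 6, 0, 7, 3]
insert 6 at 1 → [7, 6, 6, 0, 7, 3]
pop() removes 3 → [7, 6, 6, 0, 7]
pop(0) removes 7 → [6, 6, 0, 7]
append arr[1]+arr[2] = 6+0 = 6 → [6, 6, 0, 7, 6]
pop(2) removes 0 → [6, 6, 7, 6]
arr[3] = 4 → [6, 6, 7, 4]
arr[-2] = 8 → [6, 6, 8, 4]
arr[-1]+arr[3] = 4+4 = 8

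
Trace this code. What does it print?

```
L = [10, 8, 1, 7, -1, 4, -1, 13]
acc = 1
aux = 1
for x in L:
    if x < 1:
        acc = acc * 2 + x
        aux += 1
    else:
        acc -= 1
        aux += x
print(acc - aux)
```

x=10: not <1, acc = 1-1 = 0; aux=11
x=8: not <1, acc = 0-1 = -1; aux=19
x=1: not <1, acc = (-1)-1 = -2; aux=20
x=7: not <1, acc = (-2)-1 = -3; aux=27
x=-1: <1, acc = (-3)*2+(-1) = -7; aux=28
x=4: not <1, acc = (-7)-1 = -8; aux=32
x=-1: <1, acc = (-8)*2+(-1) = -17; aux=33
x=13: not <1, acc = (-17)-1 = -18; aux=46
acc-aux = (-18)-46 = -64

-64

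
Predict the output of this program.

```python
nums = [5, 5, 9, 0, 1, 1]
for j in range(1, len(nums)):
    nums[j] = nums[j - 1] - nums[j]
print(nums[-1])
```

-11

j=1: nums[1] = 5-5 = 0 → [5, 0, 9, 0, 1, 1]
j=2: nums[2] = 0-9 = -9 → [5, 0, -9, 0, 1, 1]
j=3: nums[3] = (-9)-0 = -9 → [5, 0, -9, -9, 1, 1]
j=4: nums[4] = (-9)-1 = -10 → [5, 0, -9, -9, -10, 1]
j=5: nums[5] = (-10)-1 = -11 → [5, 0, -9, -9, -10, -11]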